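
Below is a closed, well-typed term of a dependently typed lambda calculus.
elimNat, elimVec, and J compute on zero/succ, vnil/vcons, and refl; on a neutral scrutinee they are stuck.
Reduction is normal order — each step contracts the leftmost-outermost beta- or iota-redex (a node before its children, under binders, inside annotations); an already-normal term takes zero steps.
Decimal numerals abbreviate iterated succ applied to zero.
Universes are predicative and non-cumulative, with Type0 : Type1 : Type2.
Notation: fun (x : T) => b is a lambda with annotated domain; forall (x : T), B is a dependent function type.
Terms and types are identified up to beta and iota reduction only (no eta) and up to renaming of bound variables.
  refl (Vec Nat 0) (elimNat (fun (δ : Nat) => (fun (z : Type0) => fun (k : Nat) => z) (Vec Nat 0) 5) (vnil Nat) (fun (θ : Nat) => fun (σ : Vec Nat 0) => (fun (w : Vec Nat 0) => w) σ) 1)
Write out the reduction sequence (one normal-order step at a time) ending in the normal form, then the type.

reduction (normal order):
  refl (Vec Nat 0) (elimNat (fun (δ : Nat) => (fun (z : Type0) => fun (k : Nat) => z) (Vec Nat 0) 5) (vnil Nat) (fun (θ : Nat) => fun (σ : Vec Nat 0) => (fun (w : Vec Nat 0) => w) σ) 1)
  ~> refl (Vec Nat 0) ((fun (δ : Nat) => fun (z : Vec Nat 0) => (fun (k : Vec Nat 0) => k) z) 0 (elimNat (fun (θ : Nat) => (fun (σ : Type0) => fun (w : Nat) => σ) (Vec Nat 0) 5) (vnil Nat) (fun (ψ : Nat) => fun (d : Vec Nat 0) => (fun (i : Vec Nat 0) => i) d) 0))
  ~> refl (Vec Nat 0) ((fun (δ : Vec Nat 0) => (fun (z : Vec Nat 0) => z) δ) (elimNat (fun (k : Nat) => (fun (θ : Type0) => fun (σ : Nat) => θ) (Vec Nat 0) 5) (vnil Nat) (fun (w : Nat) => fun (ψ : Vec Nat 0) => (fun (d : Vec Nat 0) => d) ψ) 0))
  ~> refl (Vec Nat 0) ((fun (δ : Vec Nat 0) => δ) (elimNat (fun (z : Nat) => (fun (k : Type0) => fun (θ : Nat) => k) (Vec Nat 0) 5) (vnil Nat) (fun (σ : Nat) => fun (w : Vec Nat 0) => (fun (ψ : Vec Nat 0) => ψ) w) 0))
  ~> refl (Vec Nat 0) (elimNat (fun (δ : Nat) => (fun (z : Type0) => fun (k : Nat) => z) (Vec Nat 0) 5) (vnil Nat) (fun (θ : Nat) => fun (σ : Vec Nat 0) => (fun (w : Vec Nat 0) => w) σ) 0)
  ~> refl (Vec Nat 0) (vnil Nat)
type:
  Eq (Vec Nat 0) (vnil Nat) (vnil Nat)


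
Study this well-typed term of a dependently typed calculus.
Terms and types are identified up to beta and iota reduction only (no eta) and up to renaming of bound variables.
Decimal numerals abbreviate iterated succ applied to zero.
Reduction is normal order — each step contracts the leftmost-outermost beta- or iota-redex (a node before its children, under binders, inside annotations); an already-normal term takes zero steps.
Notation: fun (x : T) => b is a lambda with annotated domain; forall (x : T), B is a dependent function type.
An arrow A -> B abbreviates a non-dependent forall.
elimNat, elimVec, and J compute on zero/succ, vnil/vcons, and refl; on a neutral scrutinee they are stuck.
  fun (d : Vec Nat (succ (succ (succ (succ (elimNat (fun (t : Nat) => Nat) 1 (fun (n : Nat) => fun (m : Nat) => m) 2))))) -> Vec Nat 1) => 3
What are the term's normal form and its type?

reduced normal form:
  fun (d : Vec Nat 5 -> Vec Nat 1) => 3
the term's type:
  (Vec Nat 5 -> Vec Nat 1) -> Nat


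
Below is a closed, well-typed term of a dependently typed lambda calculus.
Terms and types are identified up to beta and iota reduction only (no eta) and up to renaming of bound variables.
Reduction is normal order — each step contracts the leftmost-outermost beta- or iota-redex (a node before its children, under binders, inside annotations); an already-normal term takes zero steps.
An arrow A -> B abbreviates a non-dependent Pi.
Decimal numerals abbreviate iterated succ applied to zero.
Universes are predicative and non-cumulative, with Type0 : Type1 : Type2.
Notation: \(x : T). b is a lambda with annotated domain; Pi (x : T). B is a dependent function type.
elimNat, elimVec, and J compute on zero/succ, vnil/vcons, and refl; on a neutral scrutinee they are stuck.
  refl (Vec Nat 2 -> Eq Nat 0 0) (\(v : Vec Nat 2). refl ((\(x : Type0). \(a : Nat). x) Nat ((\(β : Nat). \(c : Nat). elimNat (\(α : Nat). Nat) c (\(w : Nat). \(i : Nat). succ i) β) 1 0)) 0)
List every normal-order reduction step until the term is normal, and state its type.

normal-order reduction sequence:
  refl (Vec Nat 2 -> Eq Nat 0 0) (\(v : Vec Nat 2). refl ((\(x : Type0). \(a : Nat). x) Nat ((\(β : Nat). \(c : Nat). elimNat (\(α : Nat). Nat) c (\(w : Nat). \(i : Nat). succ i) β) 1 0)) 0)
  ~> refl (Vec Nat 2 -> Eq Nat 0 0) (\(v : Vec Nat 2). refl ((\(x : Nat). Nat) ((\(a : Nat). \(β : Nat). elimNat (\(c : Nat). Nat) β (\(α : Nat). \(w : Nat). succ w) a) 1 0)) 0)
  ~> refl (Vec Nat 2 -> Eq Nat 0 0) (\(v : Vec Nat 2). refl Nat 0)
inferred type:
  Eq (Vec Nat 2 -> Eq Nat 0 0) (\(v : Vec Nat 2). refl Nat 0) (\(x : Vec Nat 2). refl Nat 0)


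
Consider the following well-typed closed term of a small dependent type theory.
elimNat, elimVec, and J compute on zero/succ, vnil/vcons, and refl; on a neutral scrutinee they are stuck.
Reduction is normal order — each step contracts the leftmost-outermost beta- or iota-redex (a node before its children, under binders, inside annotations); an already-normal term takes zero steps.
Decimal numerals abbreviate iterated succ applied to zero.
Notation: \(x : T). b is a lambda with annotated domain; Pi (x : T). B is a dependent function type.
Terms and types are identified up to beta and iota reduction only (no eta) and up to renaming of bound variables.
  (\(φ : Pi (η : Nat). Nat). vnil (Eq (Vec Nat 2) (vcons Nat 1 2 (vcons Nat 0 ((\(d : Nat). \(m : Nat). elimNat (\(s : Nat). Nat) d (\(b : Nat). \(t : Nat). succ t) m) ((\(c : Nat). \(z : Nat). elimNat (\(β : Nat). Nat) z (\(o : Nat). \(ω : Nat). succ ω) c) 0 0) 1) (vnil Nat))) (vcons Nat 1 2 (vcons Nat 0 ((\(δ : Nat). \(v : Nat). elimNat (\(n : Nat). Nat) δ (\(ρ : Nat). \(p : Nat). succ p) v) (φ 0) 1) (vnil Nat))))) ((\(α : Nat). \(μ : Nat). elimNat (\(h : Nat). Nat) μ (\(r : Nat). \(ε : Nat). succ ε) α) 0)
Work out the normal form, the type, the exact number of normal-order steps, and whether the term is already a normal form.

normal form:
  vnil (Eq (Vec Nat 2) (vcons Nat 1 2 (vcons Nat 0 1 (vnil Nat))) (vcons Nat 1 2 (vcons Nat 0 1 (vnil Nat))))
inferred type:
  Vec (Eq (Vec Nat 2) (vcons Nat 1 2 (vcons Nat 0 1 (vnil Nat))) (vcons Nat 1 2 (vcons Nat 0 1 (vnil Nat)))) 0
reduction steps (normal order): 19
started in normal form: no
first contracted redex: a beta-redex


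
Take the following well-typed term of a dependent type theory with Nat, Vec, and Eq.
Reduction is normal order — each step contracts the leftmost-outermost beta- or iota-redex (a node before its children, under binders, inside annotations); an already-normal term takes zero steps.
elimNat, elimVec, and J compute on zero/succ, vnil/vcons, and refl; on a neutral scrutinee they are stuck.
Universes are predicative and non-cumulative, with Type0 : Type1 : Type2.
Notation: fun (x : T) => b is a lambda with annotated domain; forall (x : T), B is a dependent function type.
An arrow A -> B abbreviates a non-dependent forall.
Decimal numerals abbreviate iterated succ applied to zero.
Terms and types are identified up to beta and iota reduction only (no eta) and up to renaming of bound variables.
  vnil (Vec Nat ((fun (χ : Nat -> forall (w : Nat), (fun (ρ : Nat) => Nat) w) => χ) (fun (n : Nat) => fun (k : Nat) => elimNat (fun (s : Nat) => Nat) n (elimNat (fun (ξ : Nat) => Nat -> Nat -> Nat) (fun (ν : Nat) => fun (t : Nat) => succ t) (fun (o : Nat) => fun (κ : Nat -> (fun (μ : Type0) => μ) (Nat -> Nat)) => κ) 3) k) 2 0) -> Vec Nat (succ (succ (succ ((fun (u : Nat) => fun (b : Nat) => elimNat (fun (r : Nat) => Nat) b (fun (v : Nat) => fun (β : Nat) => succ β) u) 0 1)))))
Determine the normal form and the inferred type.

reduced normal form:
  vnil (Vec Nat 2 -> Vec Nat 4)
inferred type:
  Vec (Vec Nat 2 -> Vec Nat 4) 0
observation: the leftmost-outermost redex is a beta-redex, and normalization takes 7 steps.


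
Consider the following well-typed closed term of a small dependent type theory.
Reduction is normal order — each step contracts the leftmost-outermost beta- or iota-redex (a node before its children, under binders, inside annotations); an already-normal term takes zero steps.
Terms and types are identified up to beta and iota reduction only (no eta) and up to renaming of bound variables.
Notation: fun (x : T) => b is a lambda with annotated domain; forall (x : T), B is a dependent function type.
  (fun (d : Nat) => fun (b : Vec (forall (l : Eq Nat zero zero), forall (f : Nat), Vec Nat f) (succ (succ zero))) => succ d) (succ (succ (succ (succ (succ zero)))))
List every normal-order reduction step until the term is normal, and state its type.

normal-order reduction sequence:
  (fun (d : Nat) => fun (b : Vec (forall (l : Eq Nat zero zero), forall (f : Nat), Vec Nat f) (succ (succ zero))) => succ d) (succ (succ (succ (succ (succ zero)))))
  ~> fun (d : Vec (forall (b : Eq Nat zero zero), forall (l : Nat), Vec Nat l) (succ (succ zero))) => succ (succ (succ (succ (succ (succ zero)))))
inferred type:
  forall (d : Vec (forall (b : Eq Nat zero zero), forall (l : Nat), Vec Nat l) (succ (succ zero))), Nat


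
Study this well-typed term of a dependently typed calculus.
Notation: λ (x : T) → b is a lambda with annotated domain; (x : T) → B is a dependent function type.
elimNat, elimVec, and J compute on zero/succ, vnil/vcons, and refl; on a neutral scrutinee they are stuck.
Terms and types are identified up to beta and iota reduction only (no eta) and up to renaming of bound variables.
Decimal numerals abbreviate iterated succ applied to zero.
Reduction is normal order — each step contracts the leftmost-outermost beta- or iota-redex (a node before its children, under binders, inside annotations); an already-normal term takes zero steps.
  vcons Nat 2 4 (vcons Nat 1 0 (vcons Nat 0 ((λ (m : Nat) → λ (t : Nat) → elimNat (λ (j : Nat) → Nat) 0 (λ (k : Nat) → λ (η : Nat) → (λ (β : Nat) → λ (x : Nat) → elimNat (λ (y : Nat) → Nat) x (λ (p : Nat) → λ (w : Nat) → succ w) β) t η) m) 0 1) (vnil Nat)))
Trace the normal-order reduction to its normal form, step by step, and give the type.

normal-order reduction:
  vcons Nat 2 4 (vcons Nat 1 0 (vcons Nat 0 ((λ (m : Nat) → λ (t : Nat) → elimNat (λ (j : Nat) → Nat) 0 (λ (k : Nat) → λ (η : Nat) → (λ (β : Nat) → λ (x : Nat) → elimNat (λ (y : Nat) → Nat) x (λ (p : Nat) → λ (w : Nat) → succ w) β) t η) m) 0 1) (vnil Nat)))
  ~> vcons Nat 2 4 (vcons Nat 1 0 (vcons Nat 0 ((λ (m : Nat) → elimNat (λ (t : Nat) → Nat) 0 (λ (j : Nat) → λ (k : Nat) → (λ (η : Nat) → λ (β : Nat) → elimNat (λ (x : Nat) → Nat) β (λ (y : Nat) → λ (p : Nat) → succ p) η) m k) 0) 1) (vnil Nat)))
  ~> vcons Nat 2 4 (vcons Nat 1 0 (vcons Nat 0 (elimNat (λ (m : Nat) → Nat) 0 (λ (t : Nat) → λ (j : Nat) → (λ (k : Nat) → λ (η : Nat) → elimNat (λ (β : Nat) → Nat) η (λ (x : Nat) → λ (y : Nat) → succ y) k) 1 j) 0) (vnil Nat)))
  ~> vcons Nat 2 4 (vcons Nat 1 0 (vcons Nat 0 0 (vnil Nat)))
the term's type:
  Vec Nat 3


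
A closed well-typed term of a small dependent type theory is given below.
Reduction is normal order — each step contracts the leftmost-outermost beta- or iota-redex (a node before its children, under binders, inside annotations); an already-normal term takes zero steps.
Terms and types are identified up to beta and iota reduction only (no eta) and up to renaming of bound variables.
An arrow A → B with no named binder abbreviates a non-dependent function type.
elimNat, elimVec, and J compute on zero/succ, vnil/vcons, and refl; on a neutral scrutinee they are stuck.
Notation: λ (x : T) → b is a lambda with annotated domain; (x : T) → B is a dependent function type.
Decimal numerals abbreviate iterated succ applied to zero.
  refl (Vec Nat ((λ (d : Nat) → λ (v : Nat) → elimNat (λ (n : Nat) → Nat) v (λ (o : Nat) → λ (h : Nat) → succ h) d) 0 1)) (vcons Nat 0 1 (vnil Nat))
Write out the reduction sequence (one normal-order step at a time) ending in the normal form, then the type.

normal-order reduction sequence:
  refl (Vec Nat ((λ (d : Nat) → λ (v : Nat) → elimNat (λ (n : Nat) → Nat) v (λ (o : Nat) → λ (h : Nat) → succ h) d) 0 1)) (vcons Nat 0 1 (vnil Nat))
  ~> refl (Vec Nat ((λ (d : Nat) → elimNat (λ (v : Nat) → Nat) d (λ (n : Nat) → λ (o : Nat) → succ o) 0) 1)) (vcons Nat 0 1 (vnil Nat))
  ~> refl (Vec Nat (elimNat (λ (d : Nat) → Nat) 1 (λ (v : Nat) → λ (n : Nat) → succ n) 0)) (vcons Nat 0 1 (vnil Nat))
  ~> refl (Vec Nat 1) (vcons Nat 0 1 (vnil Nat))
the term's type:
  Eq (Vec Nat 1) (vcons Nat 0 1 (vnil Nat)) (vcons Nat 0 1 (vnil Nat))


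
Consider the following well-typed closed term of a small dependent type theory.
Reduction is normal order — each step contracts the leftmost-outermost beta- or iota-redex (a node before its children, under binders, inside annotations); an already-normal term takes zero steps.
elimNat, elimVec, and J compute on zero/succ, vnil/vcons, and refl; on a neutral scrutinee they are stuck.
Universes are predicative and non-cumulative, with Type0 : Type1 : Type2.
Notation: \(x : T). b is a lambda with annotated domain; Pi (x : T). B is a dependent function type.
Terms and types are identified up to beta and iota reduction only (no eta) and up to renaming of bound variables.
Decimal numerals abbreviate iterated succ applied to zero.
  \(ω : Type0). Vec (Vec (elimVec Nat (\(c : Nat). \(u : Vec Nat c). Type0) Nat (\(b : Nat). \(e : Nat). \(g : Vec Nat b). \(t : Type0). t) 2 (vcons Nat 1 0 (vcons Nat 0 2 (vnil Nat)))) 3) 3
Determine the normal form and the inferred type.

normal form:
  \(ω : Type0). Vec (Vec Nat 3) 3
type:
  Pi (ω : Type0). Type0


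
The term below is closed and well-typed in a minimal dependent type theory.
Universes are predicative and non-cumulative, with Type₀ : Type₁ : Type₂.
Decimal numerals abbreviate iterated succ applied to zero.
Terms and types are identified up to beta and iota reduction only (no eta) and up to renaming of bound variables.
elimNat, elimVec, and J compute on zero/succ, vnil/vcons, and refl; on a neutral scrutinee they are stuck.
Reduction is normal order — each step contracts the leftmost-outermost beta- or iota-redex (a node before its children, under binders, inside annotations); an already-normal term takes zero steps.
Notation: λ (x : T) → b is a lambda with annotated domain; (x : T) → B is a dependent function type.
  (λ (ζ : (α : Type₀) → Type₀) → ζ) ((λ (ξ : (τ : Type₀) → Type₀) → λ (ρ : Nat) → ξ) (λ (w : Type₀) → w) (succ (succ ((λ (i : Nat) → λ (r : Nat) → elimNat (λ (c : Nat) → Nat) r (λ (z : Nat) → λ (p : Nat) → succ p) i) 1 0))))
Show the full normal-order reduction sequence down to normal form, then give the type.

reduction (normal order):
  (λ (ζ : (α : Type₀) → Type₀) → ζ) ((λ (ξ : (τ : Type₀) → Type₀) → λ (ρ : Nat) → ξ) (λ (w : Type₀) → w) (succ (succ ((λ (i : Nat) → λ (r : Nat) → elimNat (λ (c : Nat) → Nat) r (λ (z : Nat) → λ (p : Nat) → succ p) i) 1 0))))
  ~> (λ (ζ : (α : Type₀) → Type₀) → λ (ξ : Nat) → ζ) (λ (τ : Type₀) → τ) (succ (succ ((λ (ρ : Nat) → λ (w : Nat) → elimNat (λ (i : Nat) → Nat) w (λ (r : Nat) → λ (c : Nat) → succ c) ρ) 1 0)))
  ~> (λ (ζ : Nat) → λ (α : Type₀) → α) (succ (succ ((λ (ξ : Nat) → λ (τ : Nat) → elimNat (λ (ρ : Nat) → Nat) τ (λ (w : Nat) → λ (i : Nat) → succ i) ξ) 1 0)))
  ~> λ (ζ : Type₀) → ζ
type:
  (ζ : Type₀) → Type₀


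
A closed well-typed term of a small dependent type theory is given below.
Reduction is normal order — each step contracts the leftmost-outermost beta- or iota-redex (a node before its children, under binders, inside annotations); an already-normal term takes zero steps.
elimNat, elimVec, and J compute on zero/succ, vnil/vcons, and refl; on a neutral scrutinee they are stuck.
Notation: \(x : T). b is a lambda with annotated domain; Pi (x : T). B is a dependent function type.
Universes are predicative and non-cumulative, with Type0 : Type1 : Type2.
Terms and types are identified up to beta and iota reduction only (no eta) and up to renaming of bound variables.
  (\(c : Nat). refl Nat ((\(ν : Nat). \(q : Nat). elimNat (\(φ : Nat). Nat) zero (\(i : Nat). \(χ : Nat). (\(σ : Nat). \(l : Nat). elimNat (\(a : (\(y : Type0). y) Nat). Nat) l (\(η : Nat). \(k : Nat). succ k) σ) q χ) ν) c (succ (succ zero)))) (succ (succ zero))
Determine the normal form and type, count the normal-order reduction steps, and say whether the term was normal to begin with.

resulting normal form:
  refl Nat (succ (succ (succ (succ zero))))
the term's type:
  Eq Nat (succ (succ (succ (succ zero)))) (succ (succ (succ (succ zero))))
reduction steps (normal order): 28
already normal: no
first contracted redex: a beta-redex


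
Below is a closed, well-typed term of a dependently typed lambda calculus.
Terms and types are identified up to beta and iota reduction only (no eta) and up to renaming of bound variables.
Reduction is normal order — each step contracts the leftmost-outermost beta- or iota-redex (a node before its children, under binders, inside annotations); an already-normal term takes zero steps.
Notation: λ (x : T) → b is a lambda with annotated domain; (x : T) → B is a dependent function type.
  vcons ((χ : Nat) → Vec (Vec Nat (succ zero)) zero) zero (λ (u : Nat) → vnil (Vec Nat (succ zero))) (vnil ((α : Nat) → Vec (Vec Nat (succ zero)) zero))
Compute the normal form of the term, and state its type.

resulting normal form:
  vcons ((χ : Nat) → Vec (Vec Nat (succ zero)) zero) zero (λ (u : Nat) → vnil (Vec Nat (succ zero))) (vnil ((α : Nat) → Vec (Vec Nat (succ zero)) zero))
inferred type:
  Vec ((χ : Nat) → Vec (Vec Nat (succ zero)) zero) (succ zero)


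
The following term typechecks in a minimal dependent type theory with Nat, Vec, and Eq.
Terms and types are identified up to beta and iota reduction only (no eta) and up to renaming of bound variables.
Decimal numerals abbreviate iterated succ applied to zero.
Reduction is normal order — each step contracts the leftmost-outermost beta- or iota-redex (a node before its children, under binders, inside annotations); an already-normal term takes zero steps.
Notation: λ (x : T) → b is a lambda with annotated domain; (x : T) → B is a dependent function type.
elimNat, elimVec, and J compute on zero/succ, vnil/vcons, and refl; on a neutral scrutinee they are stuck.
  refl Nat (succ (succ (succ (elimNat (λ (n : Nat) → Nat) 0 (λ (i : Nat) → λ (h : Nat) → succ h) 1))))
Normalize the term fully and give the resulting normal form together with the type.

resulting normal form:
  refl Nat 4
type:
  Eq Nat 4 4
observation: normalization takes exactly 4 steps under the normal-order strategy.


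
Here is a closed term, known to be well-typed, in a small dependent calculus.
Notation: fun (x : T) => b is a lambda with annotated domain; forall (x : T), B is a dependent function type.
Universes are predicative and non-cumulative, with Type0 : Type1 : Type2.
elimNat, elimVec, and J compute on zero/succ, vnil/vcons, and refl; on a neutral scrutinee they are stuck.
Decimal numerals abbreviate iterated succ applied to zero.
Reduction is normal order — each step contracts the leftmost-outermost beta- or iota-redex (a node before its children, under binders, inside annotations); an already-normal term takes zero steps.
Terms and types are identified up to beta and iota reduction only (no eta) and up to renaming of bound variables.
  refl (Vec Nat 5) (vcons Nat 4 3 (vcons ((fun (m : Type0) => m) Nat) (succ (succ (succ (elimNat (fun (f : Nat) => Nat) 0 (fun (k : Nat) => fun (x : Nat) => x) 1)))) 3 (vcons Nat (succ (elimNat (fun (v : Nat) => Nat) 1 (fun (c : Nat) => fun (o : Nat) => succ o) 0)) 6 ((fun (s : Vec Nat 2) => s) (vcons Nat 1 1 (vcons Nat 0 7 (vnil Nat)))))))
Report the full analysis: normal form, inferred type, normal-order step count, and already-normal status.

reduced normal form:
  refl (Vec Nat 5) (vcons Nat 4 3 (vcons Nat 3 3 (vcons Nat 2 6 (vcons Nat 1 1 (vcons Nat 0 7 (vnil Nat))))))
inferred type:
  Eq (Vec Nat 5) (vcons Nat 4 3 (vcons Nat 3 3 (vcons Nat 2 6 (vcons Nat 1 1 (vcons Nat 0 7 (vnil Nat)))))) (vcons Nat 4 3 (vcons Nat 3 3 (vcons Nat 2 6 (vcons Nat 1 1 (vcons Nat 0 7 (vnil Nat))))))
steps to reach normal form (normal order): 7
term was already normal: no
first redex: a beta-redex


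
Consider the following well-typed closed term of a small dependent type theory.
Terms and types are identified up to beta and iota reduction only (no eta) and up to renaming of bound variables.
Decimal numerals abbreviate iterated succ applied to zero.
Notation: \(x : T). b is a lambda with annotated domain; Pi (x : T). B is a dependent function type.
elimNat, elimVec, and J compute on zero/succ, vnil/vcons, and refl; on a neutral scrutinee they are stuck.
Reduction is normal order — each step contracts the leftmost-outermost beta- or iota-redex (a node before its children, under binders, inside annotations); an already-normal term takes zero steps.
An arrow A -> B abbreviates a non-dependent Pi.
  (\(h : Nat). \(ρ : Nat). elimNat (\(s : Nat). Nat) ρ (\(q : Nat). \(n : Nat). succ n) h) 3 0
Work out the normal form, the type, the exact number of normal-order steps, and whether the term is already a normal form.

reduced normal form:
  3
inferred type:
  Nat
steps to reach normal form (normal order): 12
started in normal form: no
first redex: a beta-redex


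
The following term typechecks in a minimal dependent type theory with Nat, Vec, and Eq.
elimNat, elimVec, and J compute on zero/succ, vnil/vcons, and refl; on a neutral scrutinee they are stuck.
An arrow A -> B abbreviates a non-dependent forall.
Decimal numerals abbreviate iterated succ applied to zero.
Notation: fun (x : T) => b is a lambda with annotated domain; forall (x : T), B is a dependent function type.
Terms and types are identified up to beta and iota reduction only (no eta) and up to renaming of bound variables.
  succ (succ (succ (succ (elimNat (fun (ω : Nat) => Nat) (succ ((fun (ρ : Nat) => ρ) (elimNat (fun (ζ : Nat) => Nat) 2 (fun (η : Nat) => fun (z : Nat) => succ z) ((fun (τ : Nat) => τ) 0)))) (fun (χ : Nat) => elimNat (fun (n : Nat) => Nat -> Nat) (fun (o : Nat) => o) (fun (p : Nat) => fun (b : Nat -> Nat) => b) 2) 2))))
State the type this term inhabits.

inferred type:
  Nat


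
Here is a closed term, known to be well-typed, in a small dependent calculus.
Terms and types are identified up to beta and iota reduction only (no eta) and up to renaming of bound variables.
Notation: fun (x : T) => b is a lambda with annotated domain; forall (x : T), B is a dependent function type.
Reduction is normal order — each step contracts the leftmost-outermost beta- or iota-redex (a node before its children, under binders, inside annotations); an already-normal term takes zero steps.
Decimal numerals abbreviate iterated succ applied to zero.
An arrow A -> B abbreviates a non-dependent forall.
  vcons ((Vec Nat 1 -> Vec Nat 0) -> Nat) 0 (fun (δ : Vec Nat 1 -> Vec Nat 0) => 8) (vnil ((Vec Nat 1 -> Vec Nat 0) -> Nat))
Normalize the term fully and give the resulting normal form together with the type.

resulting normal form:
  vcons ((Vec Nat 1 -> Vec Nat 0) -> Nat) 0 (fun (δ : Vec Nat 1 -> Vec Nat 0) => 8) (vnil ((Vec Nat 1 -> Vec Nat 0) -> Nat))
type:
  Vec ((Vec Nat 1 -> Vec Nat 0) -> Nat) 1


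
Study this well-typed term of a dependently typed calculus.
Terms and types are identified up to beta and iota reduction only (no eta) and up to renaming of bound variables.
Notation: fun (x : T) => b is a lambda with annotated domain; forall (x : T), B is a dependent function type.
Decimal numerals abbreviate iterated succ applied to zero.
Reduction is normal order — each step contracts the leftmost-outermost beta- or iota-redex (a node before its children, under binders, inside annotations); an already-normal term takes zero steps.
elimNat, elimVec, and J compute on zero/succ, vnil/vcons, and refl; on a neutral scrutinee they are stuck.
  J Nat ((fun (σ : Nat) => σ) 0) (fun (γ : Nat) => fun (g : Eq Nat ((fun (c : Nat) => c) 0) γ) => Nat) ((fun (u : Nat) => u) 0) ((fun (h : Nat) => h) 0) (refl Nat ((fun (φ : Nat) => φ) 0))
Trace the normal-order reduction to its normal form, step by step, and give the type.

normal-order reduction sequence:
  J Nat ((fun (σ : Nat) => σ) 0) (fun (γ : Nat) => fun (g : Eq Nat ((fun (c : Nat) => c) 0) γ) => Nat) ((fun (u : Nat) => u) 0) ((fun (h : Nat) => h) 0) (refl Nat ((fun (φ : Nat) => φ) 0))
  ~> (fun (σ : Nat) => σ) 0
  ~> 0
inferred type:
  Nat


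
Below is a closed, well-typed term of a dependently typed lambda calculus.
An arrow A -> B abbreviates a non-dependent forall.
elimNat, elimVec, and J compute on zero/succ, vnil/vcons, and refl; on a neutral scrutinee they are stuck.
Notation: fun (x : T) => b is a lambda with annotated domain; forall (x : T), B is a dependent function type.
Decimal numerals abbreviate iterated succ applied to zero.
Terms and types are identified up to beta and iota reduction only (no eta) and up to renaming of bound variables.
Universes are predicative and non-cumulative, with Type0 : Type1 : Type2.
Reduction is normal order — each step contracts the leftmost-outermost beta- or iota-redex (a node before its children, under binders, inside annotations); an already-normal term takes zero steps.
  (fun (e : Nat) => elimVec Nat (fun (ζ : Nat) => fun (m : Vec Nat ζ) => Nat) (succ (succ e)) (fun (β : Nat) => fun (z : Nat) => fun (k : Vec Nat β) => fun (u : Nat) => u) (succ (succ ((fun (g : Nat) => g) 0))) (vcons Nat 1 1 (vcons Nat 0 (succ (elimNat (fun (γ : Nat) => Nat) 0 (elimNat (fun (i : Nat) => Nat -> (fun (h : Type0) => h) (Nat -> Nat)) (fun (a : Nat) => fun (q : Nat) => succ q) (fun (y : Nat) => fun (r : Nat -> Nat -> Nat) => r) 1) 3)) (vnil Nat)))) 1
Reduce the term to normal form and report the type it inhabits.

reduced normal form:
  3
inferred type:
  Nat
observation: the first redex contracted is a beta-redex; the normal form is reached in 12 normal-order steps.


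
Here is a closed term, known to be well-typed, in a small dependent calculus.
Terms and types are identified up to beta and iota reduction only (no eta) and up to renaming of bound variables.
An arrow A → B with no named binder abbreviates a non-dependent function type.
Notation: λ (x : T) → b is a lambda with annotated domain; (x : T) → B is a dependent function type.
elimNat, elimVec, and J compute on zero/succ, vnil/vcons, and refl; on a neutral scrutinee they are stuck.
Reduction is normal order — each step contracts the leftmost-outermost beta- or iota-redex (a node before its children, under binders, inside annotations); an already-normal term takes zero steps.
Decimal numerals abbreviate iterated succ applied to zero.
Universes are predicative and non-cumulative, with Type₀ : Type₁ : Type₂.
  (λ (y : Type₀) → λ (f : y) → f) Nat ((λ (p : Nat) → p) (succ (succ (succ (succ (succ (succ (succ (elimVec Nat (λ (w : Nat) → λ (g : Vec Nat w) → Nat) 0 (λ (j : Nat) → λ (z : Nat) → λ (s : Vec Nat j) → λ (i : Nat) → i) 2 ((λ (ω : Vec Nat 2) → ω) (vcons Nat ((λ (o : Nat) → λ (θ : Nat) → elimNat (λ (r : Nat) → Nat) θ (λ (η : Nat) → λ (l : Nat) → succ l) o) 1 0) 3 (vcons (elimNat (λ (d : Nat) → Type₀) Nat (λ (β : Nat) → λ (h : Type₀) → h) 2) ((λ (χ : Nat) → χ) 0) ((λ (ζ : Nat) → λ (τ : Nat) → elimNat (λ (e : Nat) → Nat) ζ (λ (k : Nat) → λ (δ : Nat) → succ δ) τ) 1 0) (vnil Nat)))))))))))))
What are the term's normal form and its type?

normal form:
  7
the term's type:
  Nat
observation: 15 normal-order steps normalize the term, beginning with a beta-redex.


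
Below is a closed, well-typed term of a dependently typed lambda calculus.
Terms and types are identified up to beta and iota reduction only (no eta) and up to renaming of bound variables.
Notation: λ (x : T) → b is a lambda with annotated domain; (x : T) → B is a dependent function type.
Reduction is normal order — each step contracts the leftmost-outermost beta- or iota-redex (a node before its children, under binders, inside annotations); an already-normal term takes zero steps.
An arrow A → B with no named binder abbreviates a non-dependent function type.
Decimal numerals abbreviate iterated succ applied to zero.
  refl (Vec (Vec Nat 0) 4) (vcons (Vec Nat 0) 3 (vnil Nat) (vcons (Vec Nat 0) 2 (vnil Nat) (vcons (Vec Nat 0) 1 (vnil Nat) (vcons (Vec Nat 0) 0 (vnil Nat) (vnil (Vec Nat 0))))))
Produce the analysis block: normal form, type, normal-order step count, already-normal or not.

normal form:
  refl (Vec (Vec Nat 0) 4) (vcons (Vec Nat 0) 3 (vnil Nat) (vcons (Vec Nat 0) 2 (vnil Nat) (vcons (Vec Nat 0) 1 (vnil Nat) (vcons (Vec Nat 0) 0 (vnil Nat) (vnil (Vec Nat 0))))))
inferred type:
  Eq (Vec (Vec Nat 0) 4) (vcons (Vec Nat 0) 3 (vnil Nat) (vcons (Vec Nat 0) 2 (vnil Nat) (vcons (Vec Nat 0) 1 (vnil Nat) (vcons (Vec Nat 0) 0 (vnil Nat) (vnil (Vec Nat 0)))))) (vcons (Vec Nat 0) 3 (vnil Nat) (vcons (Vec Nat 0) 2 (vnil Nat) (vcons (Vec Nat 0) 1 (vnil Nat) (vcons (Vec Nat 0) 0 (vnil Nat) (vnil (Vec Nat 0))))))
normal-order step count: 0
started in normal form: yes


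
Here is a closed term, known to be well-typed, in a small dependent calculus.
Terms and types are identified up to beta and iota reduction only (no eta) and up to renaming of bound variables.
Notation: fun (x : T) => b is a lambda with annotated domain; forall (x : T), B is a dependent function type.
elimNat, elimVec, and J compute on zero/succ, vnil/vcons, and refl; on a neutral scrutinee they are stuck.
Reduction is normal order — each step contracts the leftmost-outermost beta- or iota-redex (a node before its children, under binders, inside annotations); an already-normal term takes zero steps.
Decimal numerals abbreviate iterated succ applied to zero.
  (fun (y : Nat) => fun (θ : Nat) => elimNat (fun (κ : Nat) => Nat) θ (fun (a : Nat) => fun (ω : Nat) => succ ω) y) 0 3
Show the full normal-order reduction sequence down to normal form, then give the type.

normal-order reduction sequence:
  (fun (y : Nat) => fun (θ : Nat) => elimNat (fun (κ : Nat) => Nat) θ (fun (a : Nat) => fun (ω : Nat) => succ ω) y) 0 3
  ~> (fun (y : Nat) => elimNat (fun (θ : Nat) => Nat) y (fun (κ : Nat) => fun (a : Nat) => succ a) 0) 3
  ~> elimNat (fun (y : Nat) => Nat) 3 (fun (θ : Nat) => fun (κ : Nat) => succ κ) 0
  ~> 3
type:
  Nat


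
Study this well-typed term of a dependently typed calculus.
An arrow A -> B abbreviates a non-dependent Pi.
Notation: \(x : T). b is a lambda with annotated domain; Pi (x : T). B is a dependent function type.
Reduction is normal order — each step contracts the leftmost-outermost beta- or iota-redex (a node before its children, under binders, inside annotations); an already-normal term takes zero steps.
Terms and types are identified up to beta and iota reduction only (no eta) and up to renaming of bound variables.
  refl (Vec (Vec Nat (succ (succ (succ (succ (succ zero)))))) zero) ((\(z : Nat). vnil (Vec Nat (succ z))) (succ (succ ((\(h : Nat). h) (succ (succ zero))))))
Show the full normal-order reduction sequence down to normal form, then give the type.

normal-order reduction:
  refl (Vec (Vec Nat (succ (succ (succ (succ (succ zero)))))) zero) ((\(z : Nat). vnil (Vec Nat (succ z))) (succ (succ ((\(h : Nat). h) (succ (succ zero))))))
  ~> refl (Vec (Vec Nat (succ (succ (succ (succ (succ zero)))))) zero) (vnil (Vec Nat (succ (succ (succ ((\(z : Nat). z) (succ (succ zero))))))))
  ~> refl (Vec (Vec Nat (succ (succ (succ (succ (succ zero)))))) zero) (vnil (Vec Nat (succ (succ (succ (succ (succ zero)))))))
the term's type:
  Eq (Vec (Vec Nat (succ (succ (succ (succ (succ zero)))))) zero) (vnil (Vec Nat (succ (succ (succ (succ (succ zero))))))) (vnil (Vec Nat (succ (succ (succ (succ (succ zero)))))))


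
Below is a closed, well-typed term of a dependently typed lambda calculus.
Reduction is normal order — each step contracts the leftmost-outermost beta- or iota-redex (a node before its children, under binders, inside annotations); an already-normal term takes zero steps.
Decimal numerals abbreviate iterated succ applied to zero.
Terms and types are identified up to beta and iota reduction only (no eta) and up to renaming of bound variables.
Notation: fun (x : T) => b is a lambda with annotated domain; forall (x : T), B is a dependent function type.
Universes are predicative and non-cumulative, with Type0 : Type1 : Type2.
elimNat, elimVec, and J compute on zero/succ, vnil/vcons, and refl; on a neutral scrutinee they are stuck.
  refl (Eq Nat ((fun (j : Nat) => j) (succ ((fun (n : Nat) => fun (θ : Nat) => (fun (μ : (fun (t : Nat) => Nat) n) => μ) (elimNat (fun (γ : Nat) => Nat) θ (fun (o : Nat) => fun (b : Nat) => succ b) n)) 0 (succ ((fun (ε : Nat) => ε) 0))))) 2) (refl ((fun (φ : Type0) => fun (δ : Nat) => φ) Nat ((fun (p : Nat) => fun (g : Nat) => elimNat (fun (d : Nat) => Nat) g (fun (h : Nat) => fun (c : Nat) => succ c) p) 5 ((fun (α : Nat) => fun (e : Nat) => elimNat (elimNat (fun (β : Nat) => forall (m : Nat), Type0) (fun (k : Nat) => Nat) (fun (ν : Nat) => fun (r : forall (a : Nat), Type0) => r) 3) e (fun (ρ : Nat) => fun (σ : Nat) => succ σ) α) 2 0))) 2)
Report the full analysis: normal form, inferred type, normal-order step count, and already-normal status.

resulting normal form:
  refl (Eq Nat 2 2) (refl Nat 2)
inferred type:
  Eq (Eq Nat 2 2) (refl Nat 2) (refl Nat 2)
steps to reach normal form (normal order): 8
term was already normal: no
first contracted redex: a beta-redex


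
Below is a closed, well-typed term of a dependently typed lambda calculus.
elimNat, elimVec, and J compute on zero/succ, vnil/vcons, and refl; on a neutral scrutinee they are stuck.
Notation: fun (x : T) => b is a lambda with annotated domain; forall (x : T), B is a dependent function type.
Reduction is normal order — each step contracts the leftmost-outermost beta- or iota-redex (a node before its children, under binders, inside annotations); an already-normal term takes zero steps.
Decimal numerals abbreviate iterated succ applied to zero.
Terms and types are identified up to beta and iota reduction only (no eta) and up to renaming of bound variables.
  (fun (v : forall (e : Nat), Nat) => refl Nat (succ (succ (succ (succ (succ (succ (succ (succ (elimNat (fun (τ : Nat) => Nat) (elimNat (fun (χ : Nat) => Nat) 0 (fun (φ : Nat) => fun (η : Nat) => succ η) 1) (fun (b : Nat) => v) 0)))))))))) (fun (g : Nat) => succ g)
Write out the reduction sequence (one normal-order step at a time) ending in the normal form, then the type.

normal-order reduction:
  (fun (v : forall (e : Nat), Nat) => refl Nat (succ (succ (succ (succ (succ (succ (succ (succ (elimNat (fun (τ : Nat) => Nat) (elimNat (fun (χ : Nat) => Nat) 0 (fun (φ : Nat) => fun (η : Nat) => succ η) 1) (fun (b : Nat) => v) 0)))))))))) (fun (g : Nat) => succ g)
  ~> refl Nat (succ (succ (succ (succ (succ (succ (succ (succ (elimNat (fun (v : Nat) => Nat) (elimNat (fun (e : Nat) => Nat) 0 (fun (τ : Nat) => fun (χ : Nat) => succ χ) 1) (fun (φ : Nat) => fun (η : Nat) => succ η) 0)))))))))
  ~> refl Nat (succ (succ (succ (succ (succ (succ (succ (succ (elimNat (fun (v : Nat) => Nat) 0 (fun (e : Nat) => fun (τ : Nat) => succ τ) 1)))))))))
  ~> refl Nat (succ (succ (succ (succ (succ (succ (succ (succ ((fun (v : Nat) => fun (e : Nat) => succ e) 0 (elimNat (fun (τ : Nat) => Nat) 0 (fun (χ : Nat) => fun (φ : Nat) => succ φ) 0))))))))))
  ~> refl Nat (succ (succ (succ (succ (succ (succ (succ (succ ((fun (v : Nat) => succ v) (elimNat (fun (e : Nat) => Nat) 0 (fun (τ : Nat) => fun (χ : Nat) => succ χ) 0))))))))))
  ~> refl Nat (succ (succ (succ (succ (succ (succ (succ (succ (succ (elimNat (fun (v : Nat) => Nat) 0 (fun (e : Nat) => fun (τ : Nat) => succ τ) 0))))))))))
  ~> refl Nat 9
inferred type:
  Eq Nat 9 9


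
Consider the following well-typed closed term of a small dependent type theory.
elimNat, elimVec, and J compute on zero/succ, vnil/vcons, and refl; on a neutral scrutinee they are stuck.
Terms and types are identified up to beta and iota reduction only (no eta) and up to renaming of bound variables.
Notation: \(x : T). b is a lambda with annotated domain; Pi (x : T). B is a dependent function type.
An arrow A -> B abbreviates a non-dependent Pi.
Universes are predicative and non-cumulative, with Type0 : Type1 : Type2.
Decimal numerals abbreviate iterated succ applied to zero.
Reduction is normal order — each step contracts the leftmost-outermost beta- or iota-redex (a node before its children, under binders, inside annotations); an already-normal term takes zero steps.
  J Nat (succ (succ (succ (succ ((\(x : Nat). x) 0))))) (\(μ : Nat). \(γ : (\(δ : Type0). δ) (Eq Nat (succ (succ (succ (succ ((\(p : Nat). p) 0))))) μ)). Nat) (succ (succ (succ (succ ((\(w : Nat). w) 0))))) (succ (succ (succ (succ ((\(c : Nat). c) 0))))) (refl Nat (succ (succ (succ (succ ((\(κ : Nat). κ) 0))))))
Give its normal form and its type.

reduced normal form:
  4
inferred type:
  Nat


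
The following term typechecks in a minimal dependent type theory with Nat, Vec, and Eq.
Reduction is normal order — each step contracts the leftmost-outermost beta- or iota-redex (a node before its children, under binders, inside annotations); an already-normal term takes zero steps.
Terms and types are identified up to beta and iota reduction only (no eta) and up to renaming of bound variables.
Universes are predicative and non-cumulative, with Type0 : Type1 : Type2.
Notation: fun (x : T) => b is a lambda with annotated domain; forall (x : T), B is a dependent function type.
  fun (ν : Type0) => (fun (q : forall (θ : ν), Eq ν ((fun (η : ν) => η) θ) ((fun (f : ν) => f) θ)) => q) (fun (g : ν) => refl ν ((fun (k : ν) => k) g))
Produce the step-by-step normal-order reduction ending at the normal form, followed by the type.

normal-order reduction sequence:
  fun (ν : Type0) => (fun (q : forall (θ : ν), Eq ν ((fun (η : ν) => η) θ) ((fun (f : ν) => f) θ)) => q) (fun (g : ν) => refl ν ((fun (k : ν) => k) g))
  ~> fun (ν : Type0) => fun (q : ν) => refl ν ((fun (θ : ν) => θ) q)
  ~> fun (ν : Type0) => fun (q : ν) => refl ν q
type:
  forall (ν : Type0), forall (q : ν), Eq ν q q


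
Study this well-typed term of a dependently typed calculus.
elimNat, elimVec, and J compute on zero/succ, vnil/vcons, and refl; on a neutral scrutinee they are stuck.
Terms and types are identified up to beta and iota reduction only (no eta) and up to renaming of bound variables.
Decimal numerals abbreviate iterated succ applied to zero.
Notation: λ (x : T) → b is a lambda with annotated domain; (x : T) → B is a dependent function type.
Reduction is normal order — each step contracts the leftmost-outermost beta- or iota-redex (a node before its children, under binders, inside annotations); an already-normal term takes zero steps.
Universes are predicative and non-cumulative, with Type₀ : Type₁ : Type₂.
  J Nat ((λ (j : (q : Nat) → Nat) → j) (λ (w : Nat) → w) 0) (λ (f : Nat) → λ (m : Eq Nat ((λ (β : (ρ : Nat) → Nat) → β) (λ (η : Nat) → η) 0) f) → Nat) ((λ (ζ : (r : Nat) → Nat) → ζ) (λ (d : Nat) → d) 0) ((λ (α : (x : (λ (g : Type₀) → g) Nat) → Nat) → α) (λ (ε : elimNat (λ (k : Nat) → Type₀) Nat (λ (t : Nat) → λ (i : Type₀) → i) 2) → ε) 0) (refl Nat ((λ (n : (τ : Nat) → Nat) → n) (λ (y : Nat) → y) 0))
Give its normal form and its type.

resulting normal form:
  0
type:
  Nat
observation: contracting a J iota-redex first, the term normalizes in 3 steps.


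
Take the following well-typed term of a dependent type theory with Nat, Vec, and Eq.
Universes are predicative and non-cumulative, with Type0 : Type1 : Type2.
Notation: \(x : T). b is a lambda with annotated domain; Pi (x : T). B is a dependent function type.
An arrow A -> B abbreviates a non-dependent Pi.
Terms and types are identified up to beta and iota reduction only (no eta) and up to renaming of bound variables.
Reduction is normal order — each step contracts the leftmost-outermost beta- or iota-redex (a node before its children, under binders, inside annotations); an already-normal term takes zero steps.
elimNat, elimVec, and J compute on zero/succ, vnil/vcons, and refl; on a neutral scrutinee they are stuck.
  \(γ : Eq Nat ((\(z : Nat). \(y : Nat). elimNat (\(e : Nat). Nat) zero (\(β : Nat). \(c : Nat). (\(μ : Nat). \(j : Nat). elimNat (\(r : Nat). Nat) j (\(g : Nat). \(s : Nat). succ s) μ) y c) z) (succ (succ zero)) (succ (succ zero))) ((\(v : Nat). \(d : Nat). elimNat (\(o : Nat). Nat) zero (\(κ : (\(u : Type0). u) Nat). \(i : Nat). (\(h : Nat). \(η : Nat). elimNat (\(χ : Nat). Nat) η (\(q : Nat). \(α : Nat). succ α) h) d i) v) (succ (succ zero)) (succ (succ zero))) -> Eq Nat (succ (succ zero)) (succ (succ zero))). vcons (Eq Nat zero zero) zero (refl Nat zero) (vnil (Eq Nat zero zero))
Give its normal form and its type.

normal form:
  \(γ : Eq Nat (succ (succ (succ (succ zero)))) (succ (succ (succ (succ zero)))) -> Eq Nat (succ (succ zero)) (succ (succ zero))). vcons (Eq Nat zero zero) zero (refl Nat zero) (vnil (Eq Nat zero zero))
inferred type:
  (Eq Nat (succ (succ (succ (succ zero)))) (succ (succ (succ (succ zero)))) -> Eq Nat (succ (succ zero)) (succ (succ zero))) -> Vec (Eq Nat zero zero) (succ zero)
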